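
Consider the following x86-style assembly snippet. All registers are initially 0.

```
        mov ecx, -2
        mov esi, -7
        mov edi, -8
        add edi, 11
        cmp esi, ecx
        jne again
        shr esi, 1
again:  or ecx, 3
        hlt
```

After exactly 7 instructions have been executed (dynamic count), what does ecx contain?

-1

mov ecx, -2 → ecx=-2
mov esi, -7 → esi=-7
mov edi, -8 → edi=-8
add edi, 11 → edi=(-8)+11=3
cmp esi, ecx  (cmp -7,-2)
jne again: taken
or ecx, 3 → ecx=(-2)|3=-1
After step 7: ecx = -1.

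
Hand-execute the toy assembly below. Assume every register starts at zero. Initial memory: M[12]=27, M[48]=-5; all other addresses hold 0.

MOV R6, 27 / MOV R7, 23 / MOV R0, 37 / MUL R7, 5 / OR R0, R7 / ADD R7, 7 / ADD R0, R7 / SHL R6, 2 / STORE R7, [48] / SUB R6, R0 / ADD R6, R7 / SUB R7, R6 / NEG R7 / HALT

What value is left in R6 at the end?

after MOV R6, 27: R6=27
after MOV R7, 23: R7=23
after MOV R0, 37: R0=37
after MUL R7, 5: R7=23*5=115
after OR R0, R7: R0=37|115=119
after ADD R7, 7: R7=115+7=122
after ADD R0, R7: R0=119+122=241
after SHL R6, 2: R6=27<<2=108
STORE R7, [48] → M[48]=122
after SUB R6, R0: R6=108-241=-133
after ADD R6, R7: R6=(-133)+122=-11
after SUB R7, R6: R7=122-(-11)=133
after NEG R7: R7=-(133)=-133
halt.

-11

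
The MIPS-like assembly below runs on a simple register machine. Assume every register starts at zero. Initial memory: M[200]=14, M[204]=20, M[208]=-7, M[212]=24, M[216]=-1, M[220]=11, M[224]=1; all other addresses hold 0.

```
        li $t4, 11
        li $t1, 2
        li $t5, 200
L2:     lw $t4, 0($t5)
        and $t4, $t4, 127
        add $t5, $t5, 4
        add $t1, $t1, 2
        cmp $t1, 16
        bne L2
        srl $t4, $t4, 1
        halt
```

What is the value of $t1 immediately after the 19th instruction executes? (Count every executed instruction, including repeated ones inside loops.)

li $t4, 11 → $t4=11
li $t1, 2 → $t1=2
li $t5, 200 → $t5=200
lw $t4, 0($t5) → $t4=M[200]=14
and $t4, $t4, 127 → $t4=14&127=14
add $t5, $t5, 4 → $t5=200+4=204
add $t1, $t1, 2 → $t1=2+2=4
cmp $t1, 16  (cmp 4,16)
bne L2: taken
lw $t4, 0($t5) → $t4=M[204]=20
and $t4, $t4, 127 → $t4=20&127=20
add $t5, $t5, 4 → $t5=204+4=208
add $t1, $t1, 2 → $t1=4+2=6
cmp $t1, 16  (cmp 6,16)
bne L2: taken
lw $t4, 0($t5) → $t4=M[208]=-7
and $t4, $t4, 127 → $t4=(-7)&127=121
add $t5, $t5, 4 → $t5=208+4=212
add $t1, $t1, 2 → $t1=6+2=8
After step 19: $t1 = 8.

8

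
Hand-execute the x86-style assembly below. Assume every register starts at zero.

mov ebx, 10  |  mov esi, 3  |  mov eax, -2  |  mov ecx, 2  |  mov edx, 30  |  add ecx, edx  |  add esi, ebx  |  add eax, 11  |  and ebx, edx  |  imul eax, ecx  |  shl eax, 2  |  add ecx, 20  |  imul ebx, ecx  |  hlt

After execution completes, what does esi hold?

13

after mov ebx, 10: ebx=10
after mov esi, 3: esi=3
after mov eax, -2: eax=-2
after mov ecx, 2: ecx=2
after mov edx, 30: edx=30
after add ecx, edx: ecx=2+30=32
after add esi, ebx: esi=3+10=13
after add eax, 11: eax=(-2)+11=9
after and ebx, edx: ebx=10&30=10
after imul eax, ecx: eax=9*32=288
after shl eax, 2: eax=288<<2=1152
after add ecx, 20: ecx=32+20=52
after imul ebx, ecx: ebx=10*52=520
halt.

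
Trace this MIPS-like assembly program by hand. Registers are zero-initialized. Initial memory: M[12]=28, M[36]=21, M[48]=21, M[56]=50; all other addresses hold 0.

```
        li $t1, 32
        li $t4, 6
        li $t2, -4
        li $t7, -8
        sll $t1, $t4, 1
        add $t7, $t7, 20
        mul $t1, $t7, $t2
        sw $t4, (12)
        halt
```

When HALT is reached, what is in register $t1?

li $t1, 32 → $t1=32
li $t4, 6 → $t4=6
li $t2, -4 → $t2=-4
li $t7, -8 → $t7=-8
sll $t1, $t4, 1 → $t1=6<<1=12
add $t7, $t7, 20 → $t7=(-8)+20=12
mul $t1, $t7, $t2 → $t1=12*(-4)=-48
sw $t4, (12) → M[12]=6
halt.

-48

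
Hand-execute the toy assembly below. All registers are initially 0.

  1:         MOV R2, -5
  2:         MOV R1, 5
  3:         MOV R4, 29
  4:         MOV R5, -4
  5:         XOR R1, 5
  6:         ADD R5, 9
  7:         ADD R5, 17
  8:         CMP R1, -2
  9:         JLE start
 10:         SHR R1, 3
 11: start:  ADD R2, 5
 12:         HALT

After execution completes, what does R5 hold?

MOV R2, -5 → R2=-5
MOV R1, 5 → R1=5
MOV R4, 29 → R4=29
MOV R5, -4 → R5=-4
XOR R1, 5 → R1=5^5=0
ADD R5, 9 → R5=(-4)+9=5
ADD R5, 17 → R5=5+17=22
CMP R1, -2  (cmp 0,-2)
JLE start: not taken
SHR R1, 3 → R1=0>>3=0
ADD R2, 5 → R2=(-5)+5=0
halt.

22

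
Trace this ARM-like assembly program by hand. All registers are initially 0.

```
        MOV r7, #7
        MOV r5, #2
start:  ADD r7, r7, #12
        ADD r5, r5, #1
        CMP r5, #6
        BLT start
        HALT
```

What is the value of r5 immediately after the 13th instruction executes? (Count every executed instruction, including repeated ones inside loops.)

after MOV r7, #7: r7=7
after MOV r5, #2: r5=2
after ADD r7, r7, #12: r7=7+12=19
after ADD r5, r5, #1: r5=2+1=3
CMP r5, #6  (cmp 3,6)
BLT start: taken
after ADD r7, r7, #12: r7=19+12=31
after ADD r5, r5, #1: r5=3+1=4
CMP r5, #6  (cmp 4,6)
BLT start: taken
after ADD r7, r7, #12: r7=31+12=43
after ADD r5, r5, #1: r5=4+1=5
CMP r5, #6  (cmp 5,6)
After step 13: r5 = 5.

5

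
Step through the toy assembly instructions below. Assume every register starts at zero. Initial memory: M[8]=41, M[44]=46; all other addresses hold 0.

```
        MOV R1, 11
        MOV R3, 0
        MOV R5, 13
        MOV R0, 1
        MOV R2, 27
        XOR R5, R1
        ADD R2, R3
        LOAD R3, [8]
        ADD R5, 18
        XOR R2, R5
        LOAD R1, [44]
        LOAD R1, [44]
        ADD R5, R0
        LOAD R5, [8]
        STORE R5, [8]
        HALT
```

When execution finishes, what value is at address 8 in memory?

MOV R1, 11 → R1=11
MOV R3, 0 → R3=0
MOV R5, 13 → R5=13
MOV R0, 1 → R0=1
MOV R2, 27 → R2=27
XOR R5, R1 → R5=13^11=6
ADD R2, R3 → R2=27+0=27
LOAD R3, [8] → R3=M[8]=41
ADD R5, 18 → R5=6+18=24
XOR R2, R5 → R2=27^24=3
LOAD R1, [44] → R1=M[44]=46
LOAD R1, [44] → R1=M[44]=46
ADD R5, R0 → R5=24+1=25
LOAD R5, [8] → R5=M[8]=41
STORE R5, [8] → M[8]=41
halt.

41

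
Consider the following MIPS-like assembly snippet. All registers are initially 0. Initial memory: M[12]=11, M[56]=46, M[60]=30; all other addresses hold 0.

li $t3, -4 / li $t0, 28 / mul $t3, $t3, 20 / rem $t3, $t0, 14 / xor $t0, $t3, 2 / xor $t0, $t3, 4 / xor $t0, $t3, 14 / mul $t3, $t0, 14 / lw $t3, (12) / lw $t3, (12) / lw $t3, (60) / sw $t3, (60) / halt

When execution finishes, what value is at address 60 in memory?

after li $t3, -4: $t3=-4
after li $t0, 28: $t0=28
after mul $t3, $t3, 20: $t3=(-4)*20=-80
after rem $t3, $t0, 14: $t3=28%14=0
after xor $t0, $t3, 2: $t0=0^2=2
after xor $t0, $t3, 4: $t0=0^4=4
after xor $t0, $t3, 14: $t0=0^14=14
after mul $t3, $t0, 14: $t3=14*14=196
after lw $t3, (12): $t3=M[12]=11
after lw $t3, (12): $t3=M[12]=11
after lw $t3, (60): $t3=M[60]=30
sw $t3, (60) → M[60]=30
halt.

30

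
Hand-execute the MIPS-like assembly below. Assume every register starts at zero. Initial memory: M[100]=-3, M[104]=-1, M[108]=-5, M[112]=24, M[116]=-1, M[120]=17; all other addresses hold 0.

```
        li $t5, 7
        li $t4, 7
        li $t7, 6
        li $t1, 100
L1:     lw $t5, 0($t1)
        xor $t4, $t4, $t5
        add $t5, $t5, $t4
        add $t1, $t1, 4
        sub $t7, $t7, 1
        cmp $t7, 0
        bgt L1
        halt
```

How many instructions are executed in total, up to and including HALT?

after li $t5, 7: $t5=7
after li $t4, 7: $t4=7
after li $t7, 6: $t7=6
after li $t1, 100: $t1=100
after lw $t5, 0($t1): $t5=M[100]=-3
after xor $t4, $t4, $t5: $t4=7^(-3)=-6
after add $t5, $t5, $t4: $t5=(-3)+(-6)=-9
after add $t1, $t1, 4: $t1=100+4=104
after sub $t7, $t7, 1: $t7=6-1=5
cmp $t7, 0  (cmp 5,0)
bgt L1: taken
after lw $t5, 0($t1): $t5=M[104]=-1
after xor $t4, $t4, $t5: $t4=(-6)^(-1)=5
after add $t5, $t5, $t4: $t5=(-1)+5=4
after add $t1, $t1, 4: $t1=104+4=108
after sub $t7, $t7, 1: $t7=5-1=4
cmp $t7, 0  (cmp 4,0)
bgt L1: taken
after lw $t5, 0($t1): $t5=M[108]=-5
after xor $t4, $t4, $t5: $t4=5^(-5)=-2
after add $t5, $t5, $t4: $t5=(-5)+(-2)=-7
after add $t1, $t1, 4: $t1=108+4=112
after sub $t7, $t7, 1: $t7=4-1=3
cmp $t7, 0  (cmp 3,0)
bgt L1: taken
after lw $t5, 0($t1): $t5=M[112]=24
after xor $t4, $t4, $t5: $t4=(-2)^24=-26
after add $t5, $t5, $t4: $t5=24+(-26)=-2
after add $t1, $t1, 4: $t1=112+4=116
after sub $t7, $t7, 1: $t7=3-1=2
cmp $t7, 0  (cmp 2,0)
bgt L1: taken
after lw $t5, 0($t1): $t5=M[116]=-1
after xor $t4, $t4, $t5: $t4=(-26)^(-1)=25
after add $t5, $t5, $t4: $t5=(-1)+25=24
after add $t1, $t1, 4: $t1=116+4=120
after sub $t7, $t7, 1: $t7=2-1=1
cmp $t7, 0  (cmp 1,0)
bgt L1: taken
after lw $t5, 0($t1): $t5=M[120]=17
after xor $t4, $t4, $t5: $t4=25^17=8
after add $t5, $t5, $t4: $t5=17+8=25
after add $t1, $t1, 4: $t1=120+4=124
after sub $t7, $t7, 1: $t7=1-1=0
cmp $t7, 0  (cmp 0,0)
bgt L1: not taken
halt.
Total executed instructions: 47.

47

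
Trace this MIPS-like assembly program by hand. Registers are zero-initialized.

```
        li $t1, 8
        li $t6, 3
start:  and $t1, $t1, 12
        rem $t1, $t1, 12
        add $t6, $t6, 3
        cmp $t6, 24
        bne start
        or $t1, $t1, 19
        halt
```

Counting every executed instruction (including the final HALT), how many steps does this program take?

39

after li $t1, 8: $t1=8
after li $t6, 3: $t6=3
after and $t1, $t1, 12: $t1=8&12=8
after rem $t1, $t1, 12: $t1=8%12=8
after add $t6, $t6, 3: $t6=3+3=6
cmp $t6, 24  (cmp 6,24)
bne start: taken
after and $t1, $t1, 12: $t1=8&12=8
after rem $t1, $t1, 12: $t1=8%12=8
after add $t6, $t6, 3: $t6=6+3=9
cmp $t6, 24  (cmp 9,24)
bne start: taken
after and $t1, $t1, 12: $t1=8&12=8
after rem $t1, $t1, 12: $t1=8%12=8
after add $t6, $t6, 3: $t6=9+3=12
cmp $t6, 24  (cmp 12,24)
bne start: taken
after and $t1, $t1, 12: $t1=8&12=8
after rem $t1, $t1, 12: $t1=8%12=8
after add $t6, $t6, 3: $t6=12+3=15
cmp $t6, 24  (cmp 15,24)
bne start: taken
after and $t1, $t1, 12: $t1=8&12=8
after rem $t1, $t1, 12: $t1=8%12=8
after add $t6, $t6, 3: $t6=15+3=18
cmp $t6, 24  (cmp 18,24)
bne start: taken
after and $t1, $t1, 12: $t1=8&12=8
after rem $t1, $t1, 12: $t1=8%12=8
after add $t6, $t6, 3: $t6=18+3=21
cmp $t6, 24  (cmp 21,24)
bne start: taken
after and $t1, $t1, 12: $t1=8&12=8
after rem $t1, $t1, 12: $t1=8%12=8
after add $t6, $t6, 3: $t6=21+3=24
cmp $t6, 24  (cmp 24,24)
bne start: not taken
after or $t1, $t1, 19: $t1=8|19=27
halt.
Total executed instructions: 39.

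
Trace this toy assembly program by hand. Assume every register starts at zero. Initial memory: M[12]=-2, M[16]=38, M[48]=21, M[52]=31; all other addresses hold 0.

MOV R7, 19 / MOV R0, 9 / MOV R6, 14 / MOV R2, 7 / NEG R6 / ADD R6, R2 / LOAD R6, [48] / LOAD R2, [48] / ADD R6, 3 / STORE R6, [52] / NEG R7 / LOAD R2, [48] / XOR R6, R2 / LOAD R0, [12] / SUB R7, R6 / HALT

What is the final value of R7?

MOV R7, 19 → R7=19
MOV R0, 9 → R0=9
MOV R6, 14 → R6=14
MOV R2, 7 → R2=7
NEG R6 → R6=-(14)=-14
ADD R6, R2 → R6=(-14)+7=-7
LOAD R6, [48] → R6=M[48]=21
LOAD R2, [48] → R2=M[48]=21
ADD R6, 3 → R6=21+3=24
STORE R6, [52] → M[52]=24
NEG R7 → R7=-(19)=-19
LOAD R2, [48] → R2=M[48]=21
XOR R6, R2 → R6=24^21=13
LOAD R0, [12] → R0=M[12]=-2
SUB R7, R6 → R7=(-19)-13=-32
halt.

-32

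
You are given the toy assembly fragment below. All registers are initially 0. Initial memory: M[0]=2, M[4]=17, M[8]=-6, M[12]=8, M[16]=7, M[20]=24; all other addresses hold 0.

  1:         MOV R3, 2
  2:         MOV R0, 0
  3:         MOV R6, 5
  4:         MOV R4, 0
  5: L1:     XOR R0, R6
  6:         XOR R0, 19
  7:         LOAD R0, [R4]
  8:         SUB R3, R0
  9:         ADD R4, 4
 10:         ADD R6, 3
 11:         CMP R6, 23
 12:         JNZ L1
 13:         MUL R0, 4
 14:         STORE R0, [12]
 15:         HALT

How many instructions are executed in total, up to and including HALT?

MOV R3, 2 → R3=2
MOV R0, 0 → R0=0
MOV R6, 5 → R6=5
MOV R4, 0 → R4=0
XOR R0, R6 → R0=0^5=5
XOR R0, 19 → R0=5^19=22
LOAD R0, [R4] → R0=M[0]=2
SUB R3, R0 → R3=2-2=0
ADD R4, 4 → R4=0+4=4
ADD R6, 3 → R6=5+3=8
CMP R6, 23  (cmp 8,23)
JNZ L1: taken
XOR R0, R6 → R0=2^8=10
XOR R0, 19 → R0=10^19=25
LOAD R0, [R4] → R0=M[4]=17
SUB R3, R0 → R3=0-17=-17
ADD R4, 4 → R4=4+4=8
ADD R6, 3 → R6=8+3=11
CMP R6, 23  (cmp 11,23)
JNZ L1: taken
XOR R0, R6 → R0=17^11=26
XOR R0, 19 → R0=26^19=9
LOAD R0, [R4] → R0=M[8]=-6
SUB R3, R0 → R3=(-17)-(-6)=-11
ADD R4, 4 → R4=8+4=12
ADD R6, 3 → R6=11+3=14
CMP R6, 23  (cmp 14,23)
JNZ L1: taken
XOR R0, R6 → R0=(-6)^14=-12
XOR R0, 19 → R0=(-12)^19=-25
LOAD R0, [R4] → R0=M[12]=8
SUB R3, R0 → R3=(-11)-8=-19
ADD R4, 4 → R4=12+4=16
ADD R6, 3 → R6=14+3=17
CMP R6, 23  (cmp 17,23)
JNZ L1: taken
XOR R0, R6 → R0=8^17=25
XOR R0, 19 → R0=25^19=10
LOAD R0, [R4] → R0=M[16]=7
SUB R3, R0 → R3=(-19)-7=-26
ADD R4, 4 → R4=16+4=20
ADD R6, 3 → R6=17+3=20
CMP R6, 23  (cmp 20,23)
JNZ L1: taken
XOR R0, R6 → R0=7^20=19
XOR R0, 19 → R0=19^19=0
LOAD R0, [R4] → R0=M[20]=24
SUB R3, R0 → R3=(-26)-24=-50
ADD R4, 4 → R4=20+4=24
ADD R6, 3 → R6=20+3=23
CMP R6, 23  (cmp 23,23)
JNZ L1: not taken
MUL R0, 4 → R0=24*4=96
STORE R0, [12] → M[12]=96
halt.
Total executed instructions: 55.

55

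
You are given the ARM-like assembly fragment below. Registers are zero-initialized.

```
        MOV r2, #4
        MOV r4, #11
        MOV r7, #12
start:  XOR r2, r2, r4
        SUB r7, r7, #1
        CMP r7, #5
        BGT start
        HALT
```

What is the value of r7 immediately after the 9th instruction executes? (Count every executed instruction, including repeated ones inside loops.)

10

MOV r2, #4 → r2=4
MOV r4, #11 → r4=11
MOV r7, #12 → r7=12
XOR r2, r2, r4 → r2=4^11=15
SUB r7, r7, #1 → r7=12-1=11
CMP r7, #5  (cmp 11,5)
BGT start: taken
XOR r2, r2, r4 → r2=15^11=4
SUB r7, r7, #1 → r7=11-1=10
After step 9: r7 = 10.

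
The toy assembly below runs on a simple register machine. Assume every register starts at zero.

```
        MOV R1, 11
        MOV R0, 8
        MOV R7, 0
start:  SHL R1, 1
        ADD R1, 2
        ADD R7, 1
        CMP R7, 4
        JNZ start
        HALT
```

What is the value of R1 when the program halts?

after MOV R1, 11: R1=11
after MOV R0, 8: R0=8
after MOV R7, 0: R7=0
after SHL R1, 1: R1=11<<1=22
after ADD R1, 2: R1=22+2=24
after ADD R7, 1: R7=0+1=1
CMP R7, 4  (cmp 1,4)
JNZ start: taken
after SHL R1, 1: R1=24<<1=48
after ADD R1, 2: R1=48+2=50
after ADD R7, 1: R7=1+1=2
CMP R7, 4  (cmp 2,4)
JNZ start: taken
after SHL R1, 1: R1=50<<1=100
after ADD R1, 2: R1=100+2=102
after ADD R7, 1: R7=2+1=3
CMP R7, 4  (cmp 3,4)
JNZ start: taken
after SHL R1, 1: R1=102<<1=204
after ADD R1, 2: R1=204+2=206
after ADD R7, 1: R7=3+1=4
CMP R7, 4  (cmp 4,4)
JNZ start: not taken
halt.

206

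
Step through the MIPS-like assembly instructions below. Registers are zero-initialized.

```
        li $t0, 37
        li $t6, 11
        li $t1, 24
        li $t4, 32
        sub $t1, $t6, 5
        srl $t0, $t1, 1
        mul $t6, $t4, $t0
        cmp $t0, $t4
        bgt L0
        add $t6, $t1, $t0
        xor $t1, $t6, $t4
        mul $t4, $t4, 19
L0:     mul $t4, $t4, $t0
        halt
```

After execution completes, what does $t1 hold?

after li $t0, 37: $t0=37
after li $t6, 11: $t6=11
after li $t1, 24: $t1=24
after li $t4, 32: $t4=32
after sub $t1, $t6, 5: $t1=11-5=6
after srl $t0, $t1, 1: $t0=6>>1=3
after mul $t6, $t4, $t0: $t6=32*3=96
cmp $t0, $t4  (cmp 3,32)
bgt L0: not taken
after add $t6, $t1, $t0: $t6=6+3=9
after xor $t1, $t6, $t4: $t1=9^32=41
after mul $t4, $t4, 19: $t4=32*19=608
after mul $t4, $t4, $t0: $t4=608*3=1824
halt.

41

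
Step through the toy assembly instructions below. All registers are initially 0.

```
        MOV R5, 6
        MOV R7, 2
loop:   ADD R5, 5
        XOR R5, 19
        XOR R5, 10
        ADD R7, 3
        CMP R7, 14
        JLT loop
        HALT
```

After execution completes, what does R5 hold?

22

after MOV R5, 6: R5=6
after MOV R7, 2: R7=2
after ADD R5, 5: R5=6+5=11
after XOR R5, 19: R5=11^19=24
after XOR R5, 10: R5=24^10=18
after ADD R7, 3: R7=2+3=5
CMP R7, 14  (cmp 5,14)
JLT loop: taken
after ADD R5, 5: R5=18+5=23
after XOR R5, 19: R5=23^19=4
after XOR R5, 10: R5=4^10=14
after ADD R7, 3: R7=5+3=8
CMP R7, 14  (cmp 8,14)
JLT loop: taken
after ADD R5, 5: R5=14+5=19
after XOR R5, 19: R5=19^19=0
after XOR R5, 10: R5=0^10=10
after ADD R7, 3: R7=8+3=11
CMP R7, 14  (cmp 11,14)
JLT loop: taken
after ADD R5, 5: R5=10+5=15
after XOR R5, 19: R5=15^19=28
after XOR R5, 10: R5=28^10=22
after ADD R7, 3: R7=11+3=14
CMP R7, 14  (cmp 14,14)
JLT loop: not taken
halt.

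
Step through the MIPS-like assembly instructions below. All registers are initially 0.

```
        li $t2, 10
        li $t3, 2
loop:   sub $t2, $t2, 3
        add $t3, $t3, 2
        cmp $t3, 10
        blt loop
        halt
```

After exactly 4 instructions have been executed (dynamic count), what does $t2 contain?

li $t2, 10 → $t2=10
li $t3, 2 → $t3=2
sub $t2, $t2, 3 → $t2=10-3=7
add $t3, $t3, 2 → $t3=2+2=4
After step 4: $t2 = 7.

7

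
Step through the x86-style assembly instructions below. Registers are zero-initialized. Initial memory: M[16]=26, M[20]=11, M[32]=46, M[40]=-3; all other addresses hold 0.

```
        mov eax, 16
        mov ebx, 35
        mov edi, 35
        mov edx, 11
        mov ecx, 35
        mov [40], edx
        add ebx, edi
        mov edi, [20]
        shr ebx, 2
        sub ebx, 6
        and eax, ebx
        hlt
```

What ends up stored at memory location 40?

after mov eax, 16: eax=16
after mov ebx, 35: ebx=35
after mov edi, 35: edi=35
after mov edx, 11: edx=11
after mov ecx, 35: ecx=35
mov [40], edx → M[40]=11
after add ebx, edi: ebx=35+35=70
after mov edi, [20]: edi=M[20]=11
after shr ebx, 2: ebx=70>>2=17
after sub ebx, 6: ebx=17-6=11
after and eax, ebx: eax=16&11=0
halt.

11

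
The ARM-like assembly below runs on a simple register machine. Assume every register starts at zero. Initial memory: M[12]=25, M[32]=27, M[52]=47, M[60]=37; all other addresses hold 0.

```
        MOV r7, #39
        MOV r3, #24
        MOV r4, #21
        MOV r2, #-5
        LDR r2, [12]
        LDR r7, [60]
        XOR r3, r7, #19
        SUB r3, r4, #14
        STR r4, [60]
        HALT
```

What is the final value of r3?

7

MOV r7, #39 → r7=39
MOV r3, #24 → r3=24
MOV r4, #21 → r4=21
MOV r2, #-5 → r2=-5
LDR r2, [12] → r2=M[12]=25
LDR r7, [60] → r7=M[60]=37
XOR r3, r7, #19 → r3=37^19=54
SUB r3, r4, #14 → r3=21-14=7
STR r4, [60] → M[60]=21
halt.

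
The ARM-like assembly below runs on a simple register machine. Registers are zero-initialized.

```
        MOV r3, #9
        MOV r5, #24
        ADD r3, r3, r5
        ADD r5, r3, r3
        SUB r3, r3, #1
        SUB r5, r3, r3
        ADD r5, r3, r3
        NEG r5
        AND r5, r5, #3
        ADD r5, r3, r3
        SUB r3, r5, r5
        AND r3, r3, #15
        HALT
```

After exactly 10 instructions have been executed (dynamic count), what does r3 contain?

32

MOV r3, #9 → r3=9
MOV r5, #24 → r5=24
ADD r3, r3, r5 → r3=9+24=33
ADD r5, r3, r3 → r5=33+33=66
SUB r3, r3, #1 → r3=33-1=32
SUB r5, r3, r3 → r5=32-32=0
ADD r5, r3, r3 → r5=32+32=64
NEG r5 → r5=-(64)=-64
AND r5, r5, #3 → r5=(-64)&3=0
ADD r5, r3, r3 → r5=32+32=64
After step 10: r3 = 32.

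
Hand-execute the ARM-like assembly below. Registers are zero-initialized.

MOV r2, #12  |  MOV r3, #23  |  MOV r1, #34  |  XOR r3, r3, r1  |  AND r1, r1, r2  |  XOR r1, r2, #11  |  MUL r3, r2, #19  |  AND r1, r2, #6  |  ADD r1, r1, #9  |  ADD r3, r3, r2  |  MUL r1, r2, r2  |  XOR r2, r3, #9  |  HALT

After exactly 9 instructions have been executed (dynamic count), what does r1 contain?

13

MOV r2, #12 → r2=12
MOV r3, #23 → r3=23
MOV r1, #34 → r1=34
XOR r3, r3, r1 → r3=23^34=53
AND r1, r1, r2 → r1=34&12=0
XOR r1, r2, #11 → r1=12^11=7
MUL r3, r2, #19 → r3=12*19=228
AND r1, r2, #6 → r1=12&6=4
ADD r1, r1, #9 → r1=4+9=13
After step 9: r1 = 13.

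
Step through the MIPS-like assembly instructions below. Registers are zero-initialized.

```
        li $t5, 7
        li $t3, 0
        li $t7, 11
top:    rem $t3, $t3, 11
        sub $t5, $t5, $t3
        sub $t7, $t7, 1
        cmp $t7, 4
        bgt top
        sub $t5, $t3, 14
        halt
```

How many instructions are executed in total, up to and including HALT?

40

li $t5, 7 → $t5=7
li $t3, 0 → $t3=0
li $t7, 11 → $t7=11
rem $t3, $t3, 11 → $t3=0%11=0
sub $t5, $t5, $t3 → $t5=7-0=7
sub $t7, $t7, 1 → $t7=11-1=10
cmp $t7, 4  (cmp 10,4)
bgt top: taken
rem $t3, $t3, 11 → $t3=0%11=0
sub $t5, $t5, $t3 → $t5=7-0=7
sub $t7, $t7, 1 → $t7=10-1=9
cmp $t7, 4  (cmp 9,4)
bgt top: taken
rem $t3, $t3, 11 → $t3=0%11=0
sub $t5, $t5, $t3 → $t5=7-0=7
sub $t7, $t7, 1 → $t7=9-1=8
cmp $t7, 4  (cmp 8,4)
bgt top: taken
rem $t3, $t3, 11 → $t3=0%11=0
sub $t5, $t5, $t3 → $t5=7-0=7
sub $t7, $t7, 1 → $t7=8-1=7
cmp $t7, 4  (cmp 7,4)
bgt top: taken
rem $t3, $t3, 11 → $t3=0%11=0
sub $t5, $t5, $t3 → $t5=7-0=7
sub $t7, $t7, 1 → $t7=7-1=6
cmp $t7, 4  (cmp 6,4)
bgt top: taken
rem $t3, $t3, 11 → $t3=0%11=0
sub $t5, $t5, $t3 → $t5=7-0=7
sub $t7, $t7, 1 → $t7=6-1=5
cmp $t7, 4  (cmp 5,4)
bgt top: taken
rem $t3, $t3, 11 → $t3=0%11=0
sub $t5, $t5, $t3 → $t5=7-0=7
sub $t7, $t7, 1 → $t7=5-1=4
cmp $t7, 4  (cmp 4,4)
bgt top: not taken
sub $t5, $t3, 14 → $t5=0-14=-14
halt.
Total executed instructions: 40.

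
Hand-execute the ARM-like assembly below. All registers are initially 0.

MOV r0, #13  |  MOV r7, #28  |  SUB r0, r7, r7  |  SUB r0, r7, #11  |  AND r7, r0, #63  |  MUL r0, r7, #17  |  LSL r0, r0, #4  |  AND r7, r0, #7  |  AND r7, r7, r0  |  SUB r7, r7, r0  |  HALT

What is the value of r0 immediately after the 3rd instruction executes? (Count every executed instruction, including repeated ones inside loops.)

0

after MOV r0, #13: r0=13
after MOV r7, #28: r7=28
after SUB r0, r7, r7: r0=28-28=0
After step 3: r0 = 0.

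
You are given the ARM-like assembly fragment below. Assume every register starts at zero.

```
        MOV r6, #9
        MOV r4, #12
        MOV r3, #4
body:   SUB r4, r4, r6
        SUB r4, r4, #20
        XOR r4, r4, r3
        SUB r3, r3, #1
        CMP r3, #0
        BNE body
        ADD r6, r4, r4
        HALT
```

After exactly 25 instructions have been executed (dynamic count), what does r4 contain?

-108

after MOV r6, #9: r6=9
after MOV r4, #12: r4=12
after MOV r3, #4: r3=4
after SUB r4, r4, r6: r4=12-9=3
after SUB r4, r4, #20: r4=3-20=-17
after XOR r4, r4, r3: r4=(-17)^4=-21
after SUB r3, r3, #1: r3=4-1=3
CMP r3, #0  (cmp 3,0)
BNE body: taken
after SUB r4, r4, r6: r4=(-21)-9=-30
after SUB r4, r4, #20: r4=(-30)-20=-50
after XOR r4, r4, r3: r4=(-50)^3=-51
after SUB r3, r3, #1: r3=3-1=2
CMP r3, #0  (cmp 2,0)
BNE body: taken
after SUB r4, r4, r6: r4=(-51)-9=-60
after SUB r4, r4, #20: r4=(-60)-20=-80
after XOR r4, r4, r3: r4=(-80)^2=-78
after SUB r3, r3, #1: r3=2-1=1
CMP r3, #0  (cmp 1,0)
BNE body: taken
after SUB r4, r4, r6: r4=(-78)-9=-87
after SUB r4, r4, #20: r4=(-87)-20=-107
after XOR r4, r4, r3: r4=(-107)^1=-108
after SUB r3, r3, #1: r3=1-1=0
After step 25: r4 = -108.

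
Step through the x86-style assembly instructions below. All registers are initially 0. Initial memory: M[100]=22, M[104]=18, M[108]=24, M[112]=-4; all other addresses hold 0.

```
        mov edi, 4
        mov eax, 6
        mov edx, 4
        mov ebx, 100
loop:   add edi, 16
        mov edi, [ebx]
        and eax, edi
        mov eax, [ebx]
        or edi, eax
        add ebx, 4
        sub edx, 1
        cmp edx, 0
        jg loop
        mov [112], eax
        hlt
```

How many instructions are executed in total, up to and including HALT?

mov edi, 4 → edi=4
mov eax, 6 → eax=6
mov edx, 4 → edx=4
mov ebx, 100 → ebx=100
add edi, 16 → edi=4+16=20
mov edi, [ebx] → edi=M[100]=22
and eax, edi → eax=6&22=6
mov eax, [ebx] → eax=M[100]=22
or edi, eax → edi=22|22=22
add ebx, 4 → ebx=100+4=104
sub edx, 1 → edx=4-1=3
cmp edx, 0  (cmp 3,0)
jg loop: taken
add edi, 16 → edi=22+16=38
mov edi, [ebx] → edi=M[104]=18
and eax, edi → eax=22&18=18
mov eax, [ebx] → eax=M[104]=18
or edi, eax → edi=18|18=18
add ebx, 4 → ebx=104+4=108
sub edx, 1 → edx=3-1=2
cmp edx, 0  (cmp 2,0)
jg loop: taken
add edi, 16 → edi=18+16=34
mov edi, [ebx] → edi=M[108]=24
and eax, edi → eax=18&24=16
mov eax, [ebx] → eax=M[108]=24
or edi, eax → edi=24|24=24
add ebx, 4 → ebx=108+4=112
sub edx, 1 → edx=2-1=1
cmp edx, 0  (cmp 1,0)
jg loop: taken
add edi, 16 → edi=24+16=40
mov edi, [ebx] → edi=M[112]=-4
and eax, edi → eax=24&(-4)=24
mov eax, [ebx] → eax=M[112]=-4
or edi, eax → edi=(-4)|(-4)=-4
add ebx, 4 → ebx=112+4=116
sub edx, 1 → edx=1-1=0
cmp edx, 0  (cmp 0,0)
jg loop: not taken
mov [112], eax → M[112]=-4
halt.
Total executed instructions: 42.

42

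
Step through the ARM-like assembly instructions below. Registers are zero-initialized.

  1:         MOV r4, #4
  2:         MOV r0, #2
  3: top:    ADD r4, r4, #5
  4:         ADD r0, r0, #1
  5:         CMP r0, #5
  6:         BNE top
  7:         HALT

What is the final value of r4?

19

after MOV r4, #4: r4=4
after MOV r0, #2: r0=2
after ADD r4, r4, #5: r4=4+5=9
after ADD r0, r0, #1: r0=2+1=3
CMP r0, #5  (cmp 3,5)
BNE top: taken
after ADD r4, r4, #5: r4=9+5=14
after ADD r0, r0, #1: r0=3+1=4
CMP r0, #5  (cmp 4,5)
BNE top: taken
after ADD r4, r4, #5: r4=14+5=19
after ADD r0, r0, #1: r0=4+1=5
CMP r0, #5  (cmp 5,5)
BNE top: not taken
halt.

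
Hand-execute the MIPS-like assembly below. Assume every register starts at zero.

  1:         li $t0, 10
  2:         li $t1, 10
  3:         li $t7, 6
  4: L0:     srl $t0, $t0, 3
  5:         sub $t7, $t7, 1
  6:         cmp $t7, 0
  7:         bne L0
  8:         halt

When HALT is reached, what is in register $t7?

0

after li $t0, 10: $t0=10
after li $t1, 10: $t1=10
after li $t7, 6: $t7=6
after srl $t0, $t0, 3: $t0=10>>3=1
after sub $t7, $t7, 1: $t7=6-1=5
cmp $t7, 0  (cmp 5,0)
bne L0: taken
after srl $t0, $t0, 3: $t0=1>>3=0
after sub $t7, $t7, 1: $t7=5-1=4
cmp $t7, 0  (cmp 4,0)
bne L0: taken
after srl $t0, $t0, 3: $t0=0>>3=0
after sub $t7, $t7, 1: $t7=4-1=3
cmp $t7, 0  (cmp 3,0)
bne L0: taken
after srl $t0, $t0, 3: $t0=0>>3=0
after sub $t7, $t7, 1: $t7=3-1=2
cmp $t7, 0  (cmp 2,0)
bne L0: taken
after srl $t0, $t0, 3: $t0=0>>3=0
after sub $t7, $t7, 1: $t7=2-1=1
cmp $t7, 0  (cmp 1,0)
bne L0: taken
after srl $t0, $t0, 3: $t0=0>>3=0
after sub $t7, $t7, 1: $t7=1-1=0
cmp $t7, 0  (cmp 0,0)
bne L0: not taken
halt.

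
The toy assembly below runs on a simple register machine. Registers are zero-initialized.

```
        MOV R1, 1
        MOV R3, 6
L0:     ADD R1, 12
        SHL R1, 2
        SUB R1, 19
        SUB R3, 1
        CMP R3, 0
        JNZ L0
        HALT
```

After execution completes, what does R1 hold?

43681

after MOV R1, 1: R1=1
after MOV R3, 6: R3=6
after ADD R1, 12: R1=1+12=13
after SHL R1, 2: R1=13<<2=52
after SUB R1, 19: R1=52-19=33
after SUB R3, 1: R3=6-1=5
CMP R3, 0  (cmp 5,0)
JNZ L0: taken
after ADD R1, 12: R1=33+12=45
after SHL R1, 2: R1=45<<2=180
after SUB R1, 19: R1=180-19=161
after SUB R3, 1: R3=5-1=4
CMP R3, 0  (cmp 4,0)
JNZ L0: taken
after ADD R1, 12: R1=161+12=173
after SHL R1, 2: R1=173<<2=692
after SUB R1, 19: R1=692-19=673
after SUB R3, 1: R3=4-1=3
CMP R3, 0  (cmp 3,0)
JNZ L0: taken
after ADD R1, 12: R1=673+12=685
after SHL R1, 2: R1=685<<2=2740
after SUB R1, 19: R1=2740-19=2721
after SUB R3, 1: R3=3-1=2
CMP R3, 0  (cmp 2,0)
JNZ L0: taken
after ADD R1, 12: R1=2721+12=2733
after SHL R1, 2: R1=2733<<2=10932
after SUB R1, 19: R1=10932-19=10913
after SUB R3, 1: R3=2-1=1
CMP R3, 0  (cmp 1,0)
JNZ L0: taken
after ADD R1, 12: R1=10913+12=10925
after SHL R1, 2: R1=10925<<2=43700
after SUB R1, 19: R1=43700-19=43681
after SUB R3, 1: R3=1-1=0
CMP R3, 0  (cmp 0,0)
JNZ L0: not taken
halt.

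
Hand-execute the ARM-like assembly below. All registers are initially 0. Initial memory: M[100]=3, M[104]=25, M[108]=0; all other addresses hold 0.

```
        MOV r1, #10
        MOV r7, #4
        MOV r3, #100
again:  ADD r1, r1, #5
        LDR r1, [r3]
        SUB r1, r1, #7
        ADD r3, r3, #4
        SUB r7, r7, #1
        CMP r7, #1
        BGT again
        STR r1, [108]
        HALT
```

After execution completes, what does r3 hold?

r1=10
r7=4
r3=100
r1=10+5=15
r1=M[100]=3
r1=3-7=-4
r3=100+4=104
r7=4-1=3
CMP r7, #1  (cmp 3,1)
BGT again: taken
r1=(-4)+5=1
r1=M[104]=25
r1=25-7=18
r3=104+4=108
r7=3-1=2
CMP r7, #1  (cmp 2,1)
BGT again: taken
r1=18+5=23
r1=M[108]=0
r1=0-7=-7
r3=108+4=112
r7=2-1=1
CMP r7, #1  (cmp 1,1)
BGT again: not taken
STR r1, [108] → M[108]=-7
halt.

112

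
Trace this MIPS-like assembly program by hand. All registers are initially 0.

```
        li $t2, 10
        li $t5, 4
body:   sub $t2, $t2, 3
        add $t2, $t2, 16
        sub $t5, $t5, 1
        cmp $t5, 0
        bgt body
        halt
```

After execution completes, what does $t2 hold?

$t2=10
$t5=4
$t2=10-3=7
$t2=7+16=23
$t5=4-1=3
cmp $t5, 0  (cmp 3,0)
bgt body: taken
$t2=23-3=20
$t2=20+16=36
$t5=3-1=2
cmp $t5, 0  (cmp 2,0)
bgt body: taken
$t2=36-3=33
$t2=33+16=49
$t5=2-1=1
cmp $t5, 0  (cmp 1,0)
bgt body: taken
$t2=49-3=46
$t2=46+16=62
$t5=1-1=0
cmp $t5, 0  (cmp 0,0)
bgt body: not taken
halt.

62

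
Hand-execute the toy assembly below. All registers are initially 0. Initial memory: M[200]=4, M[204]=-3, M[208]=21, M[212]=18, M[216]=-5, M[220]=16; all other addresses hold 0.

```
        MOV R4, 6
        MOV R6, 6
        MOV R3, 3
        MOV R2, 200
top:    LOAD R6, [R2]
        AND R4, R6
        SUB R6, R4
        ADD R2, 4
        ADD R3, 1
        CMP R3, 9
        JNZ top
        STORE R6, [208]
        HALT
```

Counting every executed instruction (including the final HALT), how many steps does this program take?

48

after MOV R4, 6: R4=6
after MOV R6, 6: R6=6
after MOV R3, 3: R3=3
after MOV R2, 200: R2=200
after LOAD R6, [R2]: R6=M[200]=4
after AND R4, R6: R4=6&4=4
after SUB R6, R4: R6=4-4=0
after ADD R2, 4: R2=200+4=204
after ADD R3, 1: R3=3+1=4
CMP R3, 9  (cmp 4,9)
JNZ top: taken
after LOAD R6, [R2]: R6=M[204]=-3
after AND R4, R6: R4=4&(-3)=4
after SUB R6, R4: R6=(-3)-4=-7
after ADD R2, 4: R2=204+4=208
after ADD R3, 1: R3=4+1=5
CMP R3, 9  (cmp 5,9)
JNZ top: taken
after LOAD R6, [R2]: R6=M[208]=21
after AND R4, R6: R4=4&21=4
after SUB R6, R4: R6=21-4=17
after ADD R2, 4: R2=208+4=212
after ADD R3, 1: R3=5+1=6
CMP R3, 9  (cmp 6,9)
JNZ top: taken
after LOAD R6, [R2]: R6=M[212]=18
after AND R4, R6: R4=4&18=0
after SUB R6, R4: R6=18-0=18
after ADD R2, 4: R2=212+4=216
after ADD R3, 1: R3=6+1=7
CMP R3, 9  (cmp 7,9)
JNZ top: taken
after LOAD R6, [R2]: R6=M[216]=-5
after AND R4, R6: R4=0&(-5)=0
after SUB R6, R4: R6=(-5)-0=-5
after ADD R2, 4: R2=216+4=220
after ADD R3, 1: R3=7+1=8
CMP R3, 9  (cmp 8,9)
JNZ top: taken
after LOAD R6, [R2]: R6=M[220]=16
after AND R4, R6: R4=0&16=0
after SUB R6, R4: R6=16-0=16
after ADD R2, 4: R2=220+4=224
after ADD R3, 1: R3=8+1=9
CMP R3, 9  (cmp 9,9)
JNZ top: not taken
STORE R6, [208] → M[208]=16
halt.
Total executed instructions: 48.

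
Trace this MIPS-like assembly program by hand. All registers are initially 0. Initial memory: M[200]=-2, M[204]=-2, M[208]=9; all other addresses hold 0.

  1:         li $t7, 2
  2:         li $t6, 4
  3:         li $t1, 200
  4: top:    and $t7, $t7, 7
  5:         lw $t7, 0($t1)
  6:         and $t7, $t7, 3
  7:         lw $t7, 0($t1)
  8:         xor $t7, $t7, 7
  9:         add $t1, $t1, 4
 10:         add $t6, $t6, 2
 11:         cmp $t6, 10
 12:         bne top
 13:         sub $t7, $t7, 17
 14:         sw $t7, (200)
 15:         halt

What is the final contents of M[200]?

li $t7, 2 → $t7=2
li $t6, 4 → $t6=4
li $t1, 200 → $t1=200
and $t7, $t7, 7 → $t7=2&7=2
lw $t7, 0($t1) → $t7=M[200]=-2
and $t7, $t7, 3 → $t7=(-2)&3=2
lw $t7, 0($t1) → $t7=M[200]=-2
xor $t7, $t7, 7 → $t7=(-2)^7=-7
add $t1, $t1, 4 → $t1=200+4=204
add $t6, $t6, 2 → $t6=4+2=6
cmp $t6, 10  (cmp 6,10)
bne top: taken
and $t7, $t7, 7 → $t7=(-7)&7=1
lw $t7, 0($t1) → $t7=M[204]=-2
and $t7, $t7, 3 → $t7=(-2)&3=2
lw $t7, 0($t1) → $t7=M[204]=-2
xor $t7, $t7, 7 → $t7=(-2)^7=-7
add $t1, $t1, 4 → $t1=204+4=208
add $t6, $t6, 2 → $t6=6+2=8
cmp $t6, 10  (cmp 8,10)
bne top: taken
and $t7, $t7, 7 → $t7=(-7)&7=1
lw $t7, 0($t1) → $t7=M[208]=9
and $t7, $t7, 3 → $t7=9&3=1
lw $t7, 0($t1) → $t7=M[208]=9
xor $t7, $t7, 7 → $t7=9^7=14
add $t1, $t1, 4 → $t1=208+4=212
add $t6, $t6, 2 → $t6=8+2=10
cmp $t6, 10  (cmp 10,10)
bne top: not taken
sub $t7, $t7, 17 → $t7=14-17=-3
sw $t7, (200) → M[200]=-3
halt.

-3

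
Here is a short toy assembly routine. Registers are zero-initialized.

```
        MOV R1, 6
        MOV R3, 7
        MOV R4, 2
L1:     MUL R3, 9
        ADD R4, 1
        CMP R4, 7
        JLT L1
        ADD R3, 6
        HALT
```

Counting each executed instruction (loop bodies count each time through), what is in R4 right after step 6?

MOV R1, 6 → R1=6
MOV R3, 7 → R3=7
MOV R4, 2 → R4=2
MUL R3, 9 → R3=7*9=63
ADD R4, 1 → R4=2+1=3
CMP R4, 7  (cmp 3,7)
After step 6: R4 = 3.

3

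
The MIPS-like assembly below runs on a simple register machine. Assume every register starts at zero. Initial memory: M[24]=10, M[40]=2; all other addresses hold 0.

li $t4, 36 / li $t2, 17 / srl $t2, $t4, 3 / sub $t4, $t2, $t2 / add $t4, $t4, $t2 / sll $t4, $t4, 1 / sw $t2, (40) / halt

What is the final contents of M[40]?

after li $t4, 36: $t4=36
after li $t2, 17: $t2=17
after srl $t2, $t4, 3: $t2=36>>3=4
after sub $t4, $t2, $t2: $t4=4-4=0
after add $t4, $t4, $t2: $t4=0+4=4
after sll $t4, $t4, 1: $t4=4<<1=8
sw $t2, (40) → M[40]=4
halt.

4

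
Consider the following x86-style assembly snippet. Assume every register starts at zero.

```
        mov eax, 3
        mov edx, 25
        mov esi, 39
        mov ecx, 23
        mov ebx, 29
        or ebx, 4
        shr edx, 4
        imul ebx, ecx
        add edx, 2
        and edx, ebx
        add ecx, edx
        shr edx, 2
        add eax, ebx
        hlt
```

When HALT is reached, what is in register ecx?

26

eax=3
edx=25
esi=39
ecx=23
ebx=29
ebx=29|4=29
edx=25>>4=1
ebx=29*23=667
edx=1+2=3
edx=3&667=3
ecx=23+3=26
edx=3>>2=0
eax=3+667=670
halt.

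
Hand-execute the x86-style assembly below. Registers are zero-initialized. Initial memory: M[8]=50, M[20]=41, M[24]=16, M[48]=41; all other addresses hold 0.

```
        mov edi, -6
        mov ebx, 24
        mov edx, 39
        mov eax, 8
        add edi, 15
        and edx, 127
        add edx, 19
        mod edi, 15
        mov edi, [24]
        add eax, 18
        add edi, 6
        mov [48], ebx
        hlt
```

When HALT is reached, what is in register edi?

22

after mov edi, -6: edi=-6
after mov ebx, 24: ebx=24
after mov edx, 39: edx=39
after mov eax, 8: eax=8
after add edi, 15: edi=(-6)+15=9
after and edx, 127: edx=39&127=39
after add edx, 19: edx=39+19=58
after mod edi, 15: edi=9%15=9
after mov edi, [24]: edi=M[24]=16
after add eax, 18: eax=8+18=26
after add edi, 6: edi=16+6=22
mov [48], ebx → M[48]=24
halt.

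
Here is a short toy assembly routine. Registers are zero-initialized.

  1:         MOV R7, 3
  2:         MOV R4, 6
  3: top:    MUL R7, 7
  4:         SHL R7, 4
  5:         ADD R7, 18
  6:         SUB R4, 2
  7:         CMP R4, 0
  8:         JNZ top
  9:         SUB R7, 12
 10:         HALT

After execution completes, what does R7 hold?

R7=3
R4=6
R7=3*7=21
R7=21<<4=336
R7=336+18=354
R4=6-2=4
CMP R4, 0  (cmp 4,0)
JNZ top: taken
R7=354*7=2478
R7=2478<<4=39648
R7=39648+18=39666
R4=4-2=2
CMP R4, 0  (cmp 2,0)
JNZ top: taken
R7=39666*7=277662
R7=277662<<4=4442592
R7=4442592+18=4442610
R4=2-2=0
CMP R4, 0  (cmp 0,0)
JNZ top: not taken
R7=4442610-12=4442598
halt.

4442598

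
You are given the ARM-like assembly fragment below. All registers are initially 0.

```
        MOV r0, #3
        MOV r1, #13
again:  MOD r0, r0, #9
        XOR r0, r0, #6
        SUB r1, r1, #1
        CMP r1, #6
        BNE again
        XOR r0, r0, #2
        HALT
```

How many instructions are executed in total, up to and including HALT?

after MOV r0, #3: r0=3
after MOV r1, #13: r1=13
after MOD r0, r0, #9: r0=3%9=3
after XOR r0, r0, #6: r0=3^6=5
after SUB r1, r1, #1: r1=13-1=12
CMP r1, #6  (cmp 12,6)
BNE again: taken
after MOD r0, r0, #9: r0=5%9=5
after XOR r0, r0, #6: r0=5^6=3
after SUB r1, r1, #1: r1=12-1=11
CMP r1, #6  (cmp 11,6)
BNE again: taken
after MOD r0, r0, #9: r0=3%9=3
after XOR r0, r0, #6: r0=3^6=5
after SUB r1, r1, #1: r1=11-1=10
CMP r1, #6  (cmp 10,6)
BNE again: taken
after MOD r0, r0, #9: r0=5%9=5
after XOR r0, r0, #6: r0=5^6=3
after SUB r1, r1, #1: r1=10-1=9
CMP r1, #6  (cmp 9,6)
BNE again: taken
after MOD r0, r0, #9: r0=3%9=3
after XOR r0, r0, #6: r0=3^6=5
after SUB r1, r1, #1: r1=9-1=8
CMP r1, #6  (cmp 8,6)
BNE again: taken
after MOD r0, r0, #9: r0=5%9=5
after XOR r0, r0, #6: r0=5^6=3
after SUB r1, r1, #1: r1=8-1=7
CMP r1, #6  (cmp 7,6)
BNE again: taken
after MOD r0, r0, #9: r0=3%9=3
after XOR r0, r0, #6: r0=3^6=5
after SUB r1, r1, #1: r1=7-1=6
CMP r1, #6  (cmp 6,6)
BNE again: not taken
after XOR r0, r0, #2: r0=5^2=7
halt.
Total executed instructions: 39.

39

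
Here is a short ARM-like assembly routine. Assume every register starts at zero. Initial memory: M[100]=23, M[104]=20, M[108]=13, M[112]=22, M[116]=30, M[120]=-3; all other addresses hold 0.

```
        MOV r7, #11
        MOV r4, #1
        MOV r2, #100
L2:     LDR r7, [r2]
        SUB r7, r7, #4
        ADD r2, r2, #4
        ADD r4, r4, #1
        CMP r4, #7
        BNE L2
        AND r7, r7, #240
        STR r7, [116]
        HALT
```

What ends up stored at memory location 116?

240

after MOV r7, #11: r7=11
after MOV r4, #1: r4=1
after MOV r2, #100: r2=100
after LDR r7, [r2]: r7=M[100]=23
after SUB r7, r7, #4: r7=23-4=19
after ADD r2, r2, #4: r2=100+4=104
after ADD r4, r4, #1: r4=1+1=2
CMP r4, #7  (cmp 2,7)
BNE L2: taken
after LDR r7, [r2]: r7=M[104]=20
after SUB r7, r7, #4: r7=20-4=16
after ADD r2, r2, #4: r2=104+4=108
after ADD r4, r4, #1: r4=2+1=3
CMP r4, #7  (cmp 3,7)
BNE L2: taken
after LDR r7, [r2]: r7=M[108]=13
after SUB r7, r7, #4: r7=13-4=9
after ADD r2, r2, #4: r2=108+4=112
after ADD r4, r4, #1: r4=3+1=4
CMP r4, #7  (cmp 4,7)
BNE L2: taken
after LDR r7, [r2]: r7=M[112]=22
after SUB r7, r7, #4: r7=22-4=18
after ADD r2, r2, #4: r2=112+4=116
after ADD r4, r4, #1: r4=4+1=5
CMP r4, #7  (cmp 5,7)
BNE L2: taken
after LDR r7, [r2]: r7=M[116]=30
after SUB r7, r7, #4: r7=30-4=26
after ADD r2, r2, #4: r2=116+4=120
after ADD r4, r4, #1: r4=5+1=6
CMP r4, #7  (cmp 6,7)
BNE L2: taken
after LDR r7, [r2]: r7=M[120]=-3
after SUB r7, r7, #4: r7=(-3)-4=-7
after ADD r2, r2, #4: r2=120+4=124
after ADD r4, r4, #1: r4=6+1=7
CMP r4, #7  (cmp 7,7)
BNE L2: not taken
after AND r7, r7, #240: r7=(-7)&240=240
STR r7, [116] → M[116]=240
halt.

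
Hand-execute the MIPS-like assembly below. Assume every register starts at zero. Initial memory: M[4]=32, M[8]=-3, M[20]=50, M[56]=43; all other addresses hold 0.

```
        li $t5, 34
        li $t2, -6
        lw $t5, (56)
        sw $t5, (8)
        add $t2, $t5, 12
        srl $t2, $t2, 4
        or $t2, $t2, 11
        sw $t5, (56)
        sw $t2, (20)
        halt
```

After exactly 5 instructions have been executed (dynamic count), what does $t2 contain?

$t5=34
$t2=-6
$t5=M[56]=43
sw $t5, (8) → M[8]=43
$t2=43+12=55
After step 5: $t2 = 55.

55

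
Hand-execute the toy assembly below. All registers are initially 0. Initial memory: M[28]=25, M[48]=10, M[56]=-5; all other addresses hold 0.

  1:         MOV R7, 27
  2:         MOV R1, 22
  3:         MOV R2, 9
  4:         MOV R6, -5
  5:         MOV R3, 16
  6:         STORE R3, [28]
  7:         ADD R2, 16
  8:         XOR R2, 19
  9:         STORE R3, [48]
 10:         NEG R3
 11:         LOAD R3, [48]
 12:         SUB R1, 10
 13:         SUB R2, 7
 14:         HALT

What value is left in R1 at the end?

after MOV R7, 27: R7=27
after MOV R1, 22: R1=22
after MOV R2, 9: R2=9
after MOV R6, -5: R6=-5
after MOV R3, 16: R3=16
STORE R3, [28] → M[28]=16
after ADD R2, 16: R2=9+16=25
after XOR R2, 19: R2=25^19=10
STORE R3, [48] → M[48]=16
after NEG R3: R3=-(16)=-16
after LOAD R3, [48]: R3=M[48]=16
after SUB R1, 10: R1=22-10=12
after SUB R2, 7: R2=10-7=3
halt.

12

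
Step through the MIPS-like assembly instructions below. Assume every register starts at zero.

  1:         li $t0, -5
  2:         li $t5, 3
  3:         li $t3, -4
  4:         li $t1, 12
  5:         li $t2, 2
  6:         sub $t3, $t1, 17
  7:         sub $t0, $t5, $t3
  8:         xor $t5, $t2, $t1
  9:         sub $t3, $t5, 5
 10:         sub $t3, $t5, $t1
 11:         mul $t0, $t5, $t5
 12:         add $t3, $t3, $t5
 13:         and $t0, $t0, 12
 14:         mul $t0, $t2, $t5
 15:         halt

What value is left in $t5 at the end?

li $t0, -5 → $t0=-5
li $t5, 3 → $t5=3
li $t3, -4 → $t3=-4
li $t1, 12 → $t1=12
li $t2, 2 → $t2=2
sub $t3, $t1, 17 → $t3=12-17=-5
sub $t0, $t5, $t3 → $t0=3-(-5)=8
xor $t5, $t2, $t1 → $t5=2^12=14
sub $t3, $t5, 5 → $t3=14-5=9
sub $t3, $t5, $t1 → $t3=14-12=2
mul $t0, $t5, $t5 → $t0=14*14=196
add $t3, $t3, $t5 → $t3=2+14=16
and $t0, $t0, 12 → $t0=196&12=4
mul $t0, $t2, $t5 → $t0=2*14=28
halt.

14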